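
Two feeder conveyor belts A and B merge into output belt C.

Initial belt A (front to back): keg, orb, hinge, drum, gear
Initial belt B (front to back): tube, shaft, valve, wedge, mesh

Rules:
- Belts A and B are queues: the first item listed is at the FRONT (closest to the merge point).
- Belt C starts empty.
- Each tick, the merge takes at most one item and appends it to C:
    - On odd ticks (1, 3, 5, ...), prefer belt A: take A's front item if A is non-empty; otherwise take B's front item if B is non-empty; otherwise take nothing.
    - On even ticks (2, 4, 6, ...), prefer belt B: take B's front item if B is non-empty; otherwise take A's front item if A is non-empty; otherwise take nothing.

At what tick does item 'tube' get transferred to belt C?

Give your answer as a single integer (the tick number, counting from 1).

Answer: 2

Derivation:
Tick 1: prefer A, take keg from A; A=[orb,hinge,drum,gear] B=[tube,shaft,valve,wedge,mesh] C=[keg]
Tick 2: prefer B, take tube from B; A=[orb,hinge,drum,gear] B=[shaft,valve,wedge,mesh] C=[keg,tube]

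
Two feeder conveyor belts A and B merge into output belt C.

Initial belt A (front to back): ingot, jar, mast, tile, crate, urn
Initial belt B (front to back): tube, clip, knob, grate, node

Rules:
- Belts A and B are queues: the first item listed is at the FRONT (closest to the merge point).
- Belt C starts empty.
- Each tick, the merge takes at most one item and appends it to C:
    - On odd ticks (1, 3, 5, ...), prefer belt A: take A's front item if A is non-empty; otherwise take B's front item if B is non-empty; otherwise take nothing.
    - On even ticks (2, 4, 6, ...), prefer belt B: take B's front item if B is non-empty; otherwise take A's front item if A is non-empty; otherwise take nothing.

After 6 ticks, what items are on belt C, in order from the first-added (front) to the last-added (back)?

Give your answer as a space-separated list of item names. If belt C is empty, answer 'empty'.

Tick 1: prefer A, take ingot from A; A=[jar,mast,tile,crate,urn] B=[tube,clip,knob,grate,node] C=[ingot]
Tick 2: prefer B, take tube from B; A=[jar,mast,tile,crate,urn] B=[clip,knob,grate,node] C=[ingot,tube]
Tick 3: prefer A, take jar from A; A=[mast,tile,crate,urn] B=[clip,knob,grate,node] C=[ingot,tube,jar]
Tick 4: prefer B, take clip from B; A=[mast,tile,crate,urn] B=[knob,grate,node] C=[ingot,tube,jar,clip]
Tick 5: prefer A, take mast from A; A=[tile,crate,urn] B=[knob,grate,node] C=[ingot,tube,jar,clip,mast]
Tick 6: prefer B, take knob from B; A=[tile,crate,urn] B=[grate,node] C=[ingot,tube,jar,clip,mast,knob]

Answer: ingot tube jar clip mast knob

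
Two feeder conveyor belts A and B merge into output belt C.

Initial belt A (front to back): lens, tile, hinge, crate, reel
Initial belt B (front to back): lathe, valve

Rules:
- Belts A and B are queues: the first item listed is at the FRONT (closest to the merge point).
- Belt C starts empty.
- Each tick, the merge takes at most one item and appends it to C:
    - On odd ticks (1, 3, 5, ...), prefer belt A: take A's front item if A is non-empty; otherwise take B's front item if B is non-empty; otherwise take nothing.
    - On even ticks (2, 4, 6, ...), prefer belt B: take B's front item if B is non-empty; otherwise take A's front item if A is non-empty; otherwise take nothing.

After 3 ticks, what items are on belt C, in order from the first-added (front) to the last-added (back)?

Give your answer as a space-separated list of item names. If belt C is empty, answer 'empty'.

Tick 1: prefer A, take lens from A; A=[tile,hinge,crate,reel] B=[lathe,valve] C=[lens]
Tick 2: prefer B, take lathe from B; A=[tile,hinge,crate,reel] B=[valve] C=[lens,lathe]
Tick 3: prefer A, take tile from A; A=[hinge,crate,reel] B=[valve] C=[lens,lathe,tile]

Answer: lens lathe tile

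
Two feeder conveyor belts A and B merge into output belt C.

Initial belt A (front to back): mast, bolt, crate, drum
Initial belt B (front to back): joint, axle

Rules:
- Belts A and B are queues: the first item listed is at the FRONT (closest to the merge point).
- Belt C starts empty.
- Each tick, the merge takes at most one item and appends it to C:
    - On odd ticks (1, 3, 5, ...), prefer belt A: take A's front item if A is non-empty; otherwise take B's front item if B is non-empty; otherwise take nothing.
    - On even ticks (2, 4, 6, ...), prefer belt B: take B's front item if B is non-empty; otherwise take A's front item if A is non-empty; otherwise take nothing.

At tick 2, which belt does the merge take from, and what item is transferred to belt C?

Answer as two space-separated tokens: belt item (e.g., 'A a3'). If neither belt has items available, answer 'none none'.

Answer: B joint

Derivation:
Tick 1: prefer A, take mast from A; A=[bolt,crate,drum] B=[joint,axle] C=[mast]
Tick 2: prefer B, take joint from B; A=[bolt,crate,drum] B=[axle] C=[mast,joint]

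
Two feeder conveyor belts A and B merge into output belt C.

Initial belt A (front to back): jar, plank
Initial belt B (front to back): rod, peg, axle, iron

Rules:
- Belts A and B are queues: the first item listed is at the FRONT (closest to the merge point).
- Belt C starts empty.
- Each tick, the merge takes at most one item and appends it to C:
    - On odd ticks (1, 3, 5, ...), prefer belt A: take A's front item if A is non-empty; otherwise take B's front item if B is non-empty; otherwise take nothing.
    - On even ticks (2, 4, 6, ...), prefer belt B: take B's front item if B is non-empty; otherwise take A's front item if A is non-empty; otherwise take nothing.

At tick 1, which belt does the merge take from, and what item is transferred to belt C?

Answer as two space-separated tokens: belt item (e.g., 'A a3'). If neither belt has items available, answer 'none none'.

Tick 1: prefer A, take jar from A; A=[plank] B=[rod,peg,axle,iron] C=[jar]

Answer: A jar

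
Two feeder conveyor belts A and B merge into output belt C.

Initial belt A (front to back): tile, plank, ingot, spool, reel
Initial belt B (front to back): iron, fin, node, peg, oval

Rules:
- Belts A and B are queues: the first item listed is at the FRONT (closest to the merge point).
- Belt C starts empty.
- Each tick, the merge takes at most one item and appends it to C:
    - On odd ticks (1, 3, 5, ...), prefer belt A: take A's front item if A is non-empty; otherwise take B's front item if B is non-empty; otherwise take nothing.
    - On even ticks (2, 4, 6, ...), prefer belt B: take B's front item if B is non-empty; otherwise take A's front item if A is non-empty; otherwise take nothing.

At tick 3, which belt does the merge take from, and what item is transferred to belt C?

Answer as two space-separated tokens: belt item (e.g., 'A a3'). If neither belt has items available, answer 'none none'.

Answer: A plank

Derivation:
Tick 1: prefer A, take tile from A; A=[plank,ingot,spool,reel] B=[iron,fin,node,peg,oval] C=[tile]
Tick 2: prefer B, take iron from B; A=[plank,ingot,spool,reel] B=[fin,node,peg,oval] C=[tile,iron]
Tick 3: prefer A, take plank from A; A=[ingot,spool,reel] B=[fin,node,peg,oval] C=[tile,iron,plank]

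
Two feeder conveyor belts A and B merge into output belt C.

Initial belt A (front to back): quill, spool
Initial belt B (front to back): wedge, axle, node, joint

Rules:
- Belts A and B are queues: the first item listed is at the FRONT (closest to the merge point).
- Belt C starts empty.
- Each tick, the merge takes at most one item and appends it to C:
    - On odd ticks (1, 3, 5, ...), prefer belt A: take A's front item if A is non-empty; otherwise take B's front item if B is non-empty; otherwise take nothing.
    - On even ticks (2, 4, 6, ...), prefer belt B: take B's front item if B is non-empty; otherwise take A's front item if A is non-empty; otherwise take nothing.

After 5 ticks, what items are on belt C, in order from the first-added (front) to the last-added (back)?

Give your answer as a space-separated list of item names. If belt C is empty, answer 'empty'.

Answer: quill wedge spool axle node

Derivation:
Tick 1: prefer A, take quill from A; A=[spool] B=[wedge,axle,node,joint] C=[quill]
Tick 2: prefer B, take wedge from B; A=[spool] B=[axle,node,joint] C=[quill,wedge]
Tick 3: prefer A, take spool from A; A=[-] B=[axle,node,joint] C=[quill,wedge,spool]
Tick 4: prefer B, take axle from B; A=[-] B=[node,joint] C=[quill,wedge,spool,axle]
Tick 5: prefer A, take node from B; A=[-] B=[joint] C=[quill,wedge,spool,axle,node]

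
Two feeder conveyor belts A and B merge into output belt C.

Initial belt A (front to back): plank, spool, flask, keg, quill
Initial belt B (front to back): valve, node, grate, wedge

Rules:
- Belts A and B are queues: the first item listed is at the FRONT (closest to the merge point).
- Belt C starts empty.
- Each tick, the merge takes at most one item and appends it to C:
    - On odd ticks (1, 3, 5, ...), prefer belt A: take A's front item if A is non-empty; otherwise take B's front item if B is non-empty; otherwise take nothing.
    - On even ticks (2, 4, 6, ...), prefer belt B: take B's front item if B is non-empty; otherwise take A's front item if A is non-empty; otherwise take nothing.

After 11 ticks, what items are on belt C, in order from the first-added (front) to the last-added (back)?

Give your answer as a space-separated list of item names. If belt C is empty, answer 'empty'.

Tick 1: prefer A, take plank from A; A=[spool,flask,keg,quill] B=[valve,node,grate,wedge] C=[plank]
Tick 2: prefer B, take valve from B; A=[spool,flask,keg,quill] B=[node,grate,wedge] C=[plank,valve]
Tick 3: prefer A, take spool from A; A=[flask,keg,quill] B=[node,grate,wedge] C=[plank,valve,spool]
Tick 4: prefer B, take node from B; A=[flask,keg,quill] B=[grate,wedge] C=[plank,valve,spool,node]
Tick 5: prefer A, take flask from A; A=[keg,quill] B=[grate,wedge] C=[plank,valve,spool,node,flask]
Tick 6: prefer B, take grate from B; A=[keg,quill] B=[wedge] C=[plank,valve,spool,node,flask,grate]
Tick 7: prefer A, take keg from A; A=[quill] B=[wedge] C=[plank,valve,spool,node,flask,grate,keg]
Tick 8: prefer B, take wedge from B; A=[quill] B=[-] C=[plank,valve,spool,node,flask,grate,keg,wedge]
Tick 9: prefer A, take quill from A; A=[-] B=[-] C=[plank,valve,spool,node,flask,grate,keg,wedge,quill]
Tick 10: prefer B, both empty, nothing taken; A=[-] B=[-] C=[plank,valve,spool,node,flask,grate,keg,wedge,quill]
Tick 11: prefer A, both empty, nothing taken; A=[-] B=[-] C=[plank,valve,spool,node,flask,grate,keg,wedge,quill]

Answer: plank valve spool node flask grate keg wedge quill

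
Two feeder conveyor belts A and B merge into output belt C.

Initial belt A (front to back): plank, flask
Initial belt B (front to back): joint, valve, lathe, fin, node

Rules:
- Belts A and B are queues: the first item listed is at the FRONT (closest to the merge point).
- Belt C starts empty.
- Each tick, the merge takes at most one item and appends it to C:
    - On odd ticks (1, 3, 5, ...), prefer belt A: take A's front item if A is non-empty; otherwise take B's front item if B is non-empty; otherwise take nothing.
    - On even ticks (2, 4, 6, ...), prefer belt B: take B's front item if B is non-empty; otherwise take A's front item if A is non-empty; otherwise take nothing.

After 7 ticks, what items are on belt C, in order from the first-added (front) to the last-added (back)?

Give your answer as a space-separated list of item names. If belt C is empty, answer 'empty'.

Tick 1: prefer A, take plank from A; A=[flask] B=[joint,valve,lathe,fin,node] C=[plank]
Tick 2: prefer B, take joint from B; A=[flask] B=[valve,lathe,fin,node] C=[plank,joint]
Tick 3: prefer A, take flask from A; A=[-] B=[valve,lathe,fin,node] C=[plank,joint,flask]
Tick 4: prefer B, take valve from B; A=[-] B=[lathe,fin,node] C=[plank,joint,flask,valve]
Tick 5: prefer A, take lathe from B; A=[-] B=[fin,node] C=[plank,joint,flask,valve,lathe]
Tick 6: prefer B, take fin from B; A=[-] B=[node] C=[plank,joint,flask,valve,lathe,fin]
Tick 7: prefer A, take node from B; A=[-] B=[-] C=[plank,joint,flask,valve,lathe,fin,node]

Answer: plank joint flask valve lathe fin node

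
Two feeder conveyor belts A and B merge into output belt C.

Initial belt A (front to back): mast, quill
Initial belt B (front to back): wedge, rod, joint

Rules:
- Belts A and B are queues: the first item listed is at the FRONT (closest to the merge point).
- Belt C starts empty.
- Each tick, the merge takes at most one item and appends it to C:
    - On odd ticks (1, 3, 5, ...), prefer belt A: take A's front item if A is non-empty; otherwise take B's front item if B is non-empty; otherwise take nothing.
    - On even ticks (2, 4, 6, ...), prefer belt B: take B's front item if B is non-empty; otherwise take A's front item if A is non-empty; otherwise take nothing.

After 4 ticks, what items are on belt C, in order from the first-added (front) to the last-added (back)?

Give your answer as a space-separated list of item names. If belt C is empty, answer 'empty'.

Tick 1: prefer A, take mast from A; A=[quill] B=[wedge,rod,joint] C=[mast]
Tick 2: prefer B, take wedge from B; A=[quill] B=[rod,joint] C=[mast,wedge]
Tick 3: prefer A, take quill from A; A=[-] B=[rod,joint] C=[mast,wedge,quill]
Tick 4: prefer B, take rod from B; A=[-] B=[joint] C=[mast,wedge,quill,rod]

Answer: mast wedge quill rod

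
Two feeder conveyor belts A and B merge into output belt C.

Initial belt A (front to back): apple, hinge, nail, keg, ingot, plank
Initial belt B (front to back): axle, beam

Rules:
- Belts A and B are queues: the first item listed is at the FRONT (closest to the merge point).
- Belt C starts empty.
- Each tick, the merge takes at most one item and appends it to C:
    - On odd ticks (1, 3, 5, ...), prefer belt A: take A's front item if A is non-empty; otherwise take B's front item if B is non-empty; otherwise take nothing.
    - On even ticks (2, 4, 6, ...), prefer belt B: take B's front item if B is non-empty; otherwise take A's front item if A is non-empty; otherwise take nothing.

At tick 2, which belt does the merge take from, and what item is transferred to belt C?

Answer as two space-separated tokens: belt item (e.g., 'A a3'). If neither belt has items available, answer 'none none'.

Answer: B axle

Derivation:
Tick 1: prefer A, take apple from A; A=[hinge,nail,keg,ingot,plank] B=[axle,beam] C=[apple]
Tick 2: prefer B, take axle from B; A=[hinge,nail,keg,ingot,plank] B=[beam] C=[apple,axle]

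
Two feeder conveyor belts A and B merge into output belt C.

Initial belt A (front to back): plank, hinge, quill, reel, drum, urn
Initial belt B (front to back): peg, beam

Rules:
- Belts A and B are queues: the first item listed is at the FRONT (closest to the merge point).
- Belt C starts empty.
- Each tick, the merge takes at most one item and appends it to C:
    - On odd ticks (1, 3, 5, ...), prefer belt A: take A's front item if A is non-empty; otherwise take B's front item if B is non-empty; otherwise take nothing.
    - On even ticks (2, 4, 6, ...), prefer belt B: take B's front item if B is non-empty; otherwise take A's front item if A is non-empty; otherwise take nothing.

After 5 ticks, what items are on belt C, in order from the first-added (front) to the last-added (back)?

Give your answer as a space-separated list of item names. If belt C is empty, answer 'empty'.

Answer: plank peg hinge beam quill

Derivation:
Tick 1: prefer A, take plank from A; A=[hinge,quill,reel,drum,urn] B=[peg,beam] C=[plank]
Tick 2: prefer B, take peg from B; A=[hinge,quill,reel,drum,urn] B=[beam] C=[plank,peg]
Tick 3: prefer A, take hinge from A; A=[quill,reel,drum,urn] B=[beam] C=[plank,peg,hinge]
Tick 4: prefer B, take beam from B; A=[quill,reel,drum,urn] B=[-] C=[plank,peg,hinge,beam]
Tick 5: prefer A, take quill from A; A=[reel,drum,urn] B=[-] C=[plank,peg,hinge,beam,quill]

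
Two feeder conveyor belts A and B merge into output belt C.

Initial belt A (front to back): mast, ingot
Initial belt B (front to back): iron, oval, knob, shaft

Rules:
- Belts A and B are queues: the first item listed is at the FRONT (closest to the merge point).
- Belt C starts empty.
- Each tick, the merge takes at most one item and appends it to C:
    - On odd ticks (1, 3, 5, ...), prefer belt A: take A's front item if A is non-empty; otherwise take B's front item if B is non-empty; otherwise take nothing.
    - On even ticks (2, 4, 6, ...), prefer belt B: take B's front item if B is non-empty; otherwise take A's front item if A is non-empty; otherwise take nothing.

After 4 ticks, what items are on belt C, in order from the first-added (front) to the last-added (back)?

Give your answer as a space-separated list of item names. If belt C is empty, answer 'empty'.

Tick 1: prefer A, take mast from A; A=[ingot] B=[iron,oval,knob,shaft] C=[mast]
Tick 2: prefer B, take iron from B; A=[ingot] B=[oval,knob,shaft] C=[mast,iron]
Tick 3: prefer A, take ingot from A; A=[-] B=[oval,knob,shaft] C=[mast,iron,ingot]
Tick 4: prefer B, take oval from B; A=[-] B=[knob,shaft] C=[mast,iron,ingot,oval]

Answer: mast iron ingot oval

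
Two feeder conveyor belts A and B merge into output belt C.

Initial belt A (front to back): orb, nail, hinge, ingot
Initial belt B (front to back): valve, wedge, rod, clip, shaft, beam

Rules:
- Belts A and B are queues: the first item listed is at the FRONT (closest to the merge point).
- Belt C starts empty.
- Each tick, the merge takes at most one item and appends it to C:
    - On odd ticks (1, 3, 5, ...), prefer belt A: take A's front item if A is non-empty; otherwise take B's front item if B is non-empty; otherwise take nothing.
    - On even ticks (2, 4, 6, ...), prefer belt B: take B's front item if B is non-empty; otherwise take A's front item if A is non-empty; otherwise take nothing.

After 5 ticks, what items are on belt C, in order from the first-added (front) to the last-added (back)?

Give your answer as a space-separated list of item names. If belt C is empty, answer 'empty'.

Tick 1: prefer A, take orb from A; A=[nail,hinge,ingot] B=[valve,wedge,rod,clip,shaft,beam] C=[orb]
Tick 2: prefer B, take valve from B; A=[nail,hinge,ingot] B=[wedge,rod,clip,shaft,beam] C=[orb,valve]
Tick 3: prefer A, take nail from A; A=[hinge,ingot] B=[wedge,rod,clip,shaft,beam] C=[orb,valve,nail]
Tick 4: prefer B, take wedge from B; A=[hinge,ingot] B=[rod,clip,shaft,beam] C=[orb,valve,nail,wedge]
Tick 5: prefer A, take hinge from A; A=[ingot] B=[rod,clip,shaft,beam] C=[orb,valve,nail,wedge,hinge]

Answer: orb valve nail wedge hinge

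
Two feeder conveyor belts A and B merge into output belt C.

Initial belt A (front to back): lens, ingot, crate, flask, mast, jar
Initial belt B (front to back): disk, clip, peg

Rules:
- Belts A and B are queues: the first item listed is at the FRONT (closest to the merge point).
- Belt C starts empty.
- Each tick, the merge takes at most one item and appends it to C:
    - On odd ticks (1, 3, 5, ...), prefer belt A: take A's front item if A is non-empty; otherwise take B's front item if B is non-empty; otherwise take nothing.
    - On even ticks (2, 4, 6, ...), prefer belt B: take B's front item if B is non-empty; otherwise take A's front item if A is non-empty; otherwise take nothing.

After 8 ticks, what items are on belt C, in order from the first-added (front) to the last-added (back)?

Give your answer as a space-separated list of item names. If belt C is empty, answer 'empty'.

Tick 1: prefer A, take lens from A; A=[ingot,crate,flask,mast,jar] B=[disk,clip,peg] C=[lens]
Tick 2: prefer B, take disk from B; A=[ingot,crate,flask,mast,jar] B=[clip,peg] C=[lens,disk]
Tick 3: prefer A, take ingot from A; A=[crate,flask,mast,jar] B=[clip,peg] C=[lens,disk,ingot]
Tick 4: prefer B, take clip from B; A=[crate,flask,mast,jar] B=[peg] C=[lens,disk,ingot,clip]
Tick 5: prefer A, take crate from A; A=[flask,mast,jar] B=[peg] C=[lens,disk,ingot,clip,crate]
Tick 6: prefer B, take peg from B; A=[flask,mast,jar] B=[-] C=[lens,disk,ingot,clip,crate,peg]
Tick 7: prefer A, take flask from A; A=[mast,jar] B=[-] C=[lens,disk,ingot,clip,crate,peg,flask]
Tick 8: prefer B, take mast from A; A=[jar] B=[-] C=[lens,disk,ingot,clip,crate,peg,flask,mast]

Answer: lens disk ingot clip crate peg flask mast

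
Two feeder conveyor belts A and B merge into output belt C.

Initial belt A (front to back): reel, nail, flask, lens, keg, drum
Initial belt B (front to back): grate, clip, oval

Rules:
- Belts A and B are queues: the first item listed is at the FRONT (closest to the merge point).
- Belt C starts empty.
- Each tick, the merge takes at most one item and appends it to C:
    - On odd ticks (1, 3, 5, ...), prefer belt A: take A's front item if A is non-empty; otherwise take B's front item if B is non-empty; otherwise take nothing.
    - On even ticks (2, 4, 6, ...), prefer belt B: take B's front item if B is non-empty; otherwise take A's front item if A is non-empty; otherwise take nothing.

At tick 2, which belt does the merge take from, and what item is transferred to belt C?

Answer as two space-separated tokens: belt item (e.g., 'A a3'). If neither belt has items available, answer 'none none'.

Answer: B grate

Derivation:
Tick 1: prefer A, take reel from A; A=[nail,flask,lens,keg,drum] B=[grate,clip,oval] C=[reel]
Tick 2: prefer B, take grate from B; A=[nail,flask,lens,keg,drum] B=[clip,oval] C=[reel,grate]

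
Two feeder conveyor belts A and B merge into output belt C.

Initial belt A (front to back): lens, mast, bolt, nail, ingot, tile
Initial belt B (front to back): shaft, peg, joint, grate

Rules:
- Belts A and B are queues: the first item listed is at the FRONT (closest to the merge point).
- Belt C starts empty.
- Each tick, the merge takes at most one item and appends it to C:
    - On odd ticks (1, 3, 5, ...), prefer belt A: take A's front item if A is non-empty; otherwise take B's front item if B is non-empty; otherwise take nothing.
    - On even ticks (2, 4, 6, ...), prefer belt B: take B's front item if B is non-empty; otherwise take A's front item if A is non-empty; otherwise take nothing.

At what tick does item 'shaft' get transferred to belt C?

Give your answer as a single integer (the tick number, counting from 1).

Tick 1: prefer A, take lens from A; A=[mast,bolt,nail,ingot,tile] B=[shaft,peg,joint,grate] C=[lens]
Tick 2: prefer B, take shaft from B; A=[mast,bolt,nail,ingot,tile] B=[peg,joint,grate] C=[lens,shaft]

Answer: 2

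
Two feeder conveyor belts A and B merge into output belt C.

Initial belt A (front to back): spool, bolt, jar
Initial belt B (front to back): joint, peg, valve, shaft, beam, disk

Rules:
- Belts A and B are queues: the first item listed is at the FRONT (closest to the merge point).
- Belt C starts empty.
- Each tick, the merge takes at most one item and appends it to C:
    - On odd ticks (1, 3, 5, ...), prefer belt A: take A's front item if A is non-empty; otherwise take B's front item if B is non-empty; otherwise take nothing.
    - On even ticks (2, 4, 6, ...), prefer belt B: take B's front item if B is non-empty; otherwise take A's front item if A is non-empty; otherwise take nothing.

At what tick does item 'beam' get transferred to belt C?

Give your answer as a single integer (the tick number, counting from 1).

Tick 1: prefer A, take spool from A; A=[bolt,jar] B=[joint,peg,valve,shaft,beam,disk] C=[spool]
Tick 2: prefer B, take joint from B; A=[bolt,jar] B=[peg,valve,shaft,beam,disk] C=[spool,joint]
Tick 3: prefer A, take bolt from A; A=[jar] B=[peg,valve,shaft,beam,disk] C=[spool,joint,bolt]
Tick 4: prefer B, take peg from B; A=[jar] B=[valve,shaft,beam,disk] C=[spool,joint,bolt,peg]
Tick 5: prefer A, take jar from A; A=[-] B=[valve,shaft,beam,disk] C=[spool,joint,bolt,peg,jar]
Tick 6: prefer B, take valve from B; A=[-] B=[shaft,beam,disk] C=[spool,joint,bolt,peg,jar,valve]
Tick 7: prefer A, take shaft from B; A=[-] B=[beam,disk] C=[spool,joint,bolt,peg,jar,valve,shaft]
Tick 8: prefer B, take beam from B; A=[-] B=[disk] C=[spool,joint,bolt,peg,jar,valve,shaft,beam]

Answer: 8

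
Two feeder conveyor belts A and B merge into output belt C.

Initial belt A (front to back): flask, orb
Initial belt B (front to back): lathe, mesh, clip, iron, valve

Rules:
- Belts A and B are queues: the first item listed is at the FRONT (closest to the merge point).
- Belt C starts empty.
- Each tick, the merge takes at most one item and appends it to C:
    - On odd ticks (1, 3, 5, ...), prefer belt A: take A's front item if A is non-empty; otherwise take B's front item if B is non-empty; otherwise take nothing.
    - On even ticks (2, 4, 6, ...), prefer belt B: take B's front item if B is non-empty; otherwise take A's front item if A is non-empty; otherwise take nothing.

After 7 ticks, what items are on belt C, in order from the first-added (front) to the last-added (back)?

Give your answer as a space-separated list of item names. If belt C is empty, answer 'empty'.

Tick 1: prefer A, take flask from A; A=[orb] B=[lathe,mesh,clip,iron,valve] C=[flask]
Tick 2: prefer B, take lathe from B; A=[orb] B=[mesh,clip,iron,valve] C=[flask,lathe]
Tick 3: prefer A, take orb from A; A=[-] B=[mesh,clip,iron,valve] C=[flask,lathe,orb]
Tick 4: prefer B, take mesh from B; A=[-] B=[clip,iron,valve] C=[flask,lathe,orb,mesh]
Tick 5: prefer A, take clip from B; A=[-] B=[iron,valve] C=[flask,lathe,orb,mesh,clip]
Tick 6: prefer B, take iron from B; A=[-] B=[valve] C=[flask,lathe,orb,mesh,clip,iron]
Tick 7: prefer A, take valve from B; A=[-] B=[-] C=[flask,lathe,orb,mesh,clip,iron,valve]

Answer: flask lathe orb mesh clip iron valve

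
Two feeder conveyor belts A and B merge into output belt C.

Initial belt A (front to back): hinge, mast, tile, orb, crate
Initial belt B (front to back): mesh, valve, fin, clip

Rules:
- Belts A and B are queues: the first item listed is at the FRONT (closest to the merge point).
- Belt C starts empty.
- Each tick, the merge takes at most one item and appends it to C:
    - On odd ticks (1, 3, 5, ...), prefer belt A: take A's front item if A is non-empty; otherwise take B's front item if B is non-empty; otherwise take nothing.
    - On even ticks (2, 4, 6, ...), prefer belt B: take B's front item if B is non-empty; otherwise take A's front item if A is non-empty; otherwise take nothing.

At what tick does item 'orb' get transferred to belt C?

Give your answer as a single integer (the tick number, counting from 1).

Tick 1: prefer A, take hinge from A; A=[mast,tile,orb,crate] B=[mesh,valve,fin,clip] C=[hinge]
Tick 2: prefer B, take mesh from B; A=[mast,tile,orb,crate] B=[valve,fin,clip] C=[hinge,mesh]
Tick 3: prefer A, take mast from A; A=[tile,orb,crate] B=[valve,fin,clip] C=[hinge,mesh,mast]
Tick 4: prefer B, take valve from B; A=[tile,orb,crate] B=[fin,clip] C=[hinge,mesh,mast,valve]
Tick 5: prefer A, take tile from A; A=[orb,crate] B=[fin,clip] C=[hinge,mesh,mast,valve,tile]
Tick 6: prefer B, take fin from B; A=[orb,crate] B=[clip] C=[hinge,mesh,mast,valve,tile,fin]
Tick 7: prefer A, take orb from A; A=[crate] B=[clip] C=[hinge,mesh,mast,valve,tile,fin,orb]

Answer: 7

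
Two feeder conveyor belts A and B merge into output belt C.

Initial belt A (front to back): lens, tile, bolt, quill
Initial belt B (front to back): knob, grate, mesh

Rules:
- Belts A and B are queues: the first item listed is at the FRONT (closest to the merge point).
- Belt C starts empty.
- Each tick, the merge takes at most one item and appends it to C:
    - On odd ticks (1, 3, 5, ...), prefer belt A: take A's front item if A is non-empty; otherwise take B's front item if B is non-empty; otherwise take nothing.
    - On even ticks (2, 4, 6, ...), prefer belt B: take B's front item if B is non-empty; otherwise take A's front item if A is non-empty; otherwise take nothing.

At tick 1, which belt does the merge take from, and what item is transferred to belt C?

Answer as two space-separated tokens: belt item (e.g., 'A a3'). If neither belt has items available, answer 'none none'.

Answer: A lens

Derivation:
Tick 1: prefer A, take lens from A; A=[tile,bolt,quill] B=[knob,grate,mesh] C=[lens]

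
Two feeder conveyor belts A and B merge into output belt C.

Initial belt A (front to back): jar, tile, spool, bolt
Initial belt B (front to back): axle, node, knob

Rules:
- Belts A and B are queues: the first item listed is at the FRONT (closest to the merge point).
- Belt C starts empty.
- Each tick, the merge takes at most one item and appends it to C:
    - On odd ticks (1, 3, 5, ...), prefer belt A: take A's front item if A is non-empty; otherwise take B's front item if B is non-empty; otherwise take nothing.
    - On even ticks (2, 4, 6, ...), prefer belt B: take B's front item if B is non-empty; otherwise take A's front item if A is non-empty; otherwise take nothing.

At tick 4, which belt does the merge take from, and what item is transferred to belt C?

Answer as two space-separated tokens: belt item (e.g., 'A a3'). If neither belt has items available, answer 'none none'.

Tick 1: prefer A, take jar from A; A=[tile,spool,bolt] B=[axle,node,knob] C=[jar]
Tick 2: prefer B, take axle from B; A=[tile,spool,bolt] B=[node,knob] C=[jar,axle]
Tick 3: prefer A, take tile from A; A=[spool,bolt] B=[node,knob] C=[jar,axle,tile]
Tick 4: prefer B, take node from B; A=[spool,bolt] B=[knob] C=[jar,axle,tile,node]

Answer: B node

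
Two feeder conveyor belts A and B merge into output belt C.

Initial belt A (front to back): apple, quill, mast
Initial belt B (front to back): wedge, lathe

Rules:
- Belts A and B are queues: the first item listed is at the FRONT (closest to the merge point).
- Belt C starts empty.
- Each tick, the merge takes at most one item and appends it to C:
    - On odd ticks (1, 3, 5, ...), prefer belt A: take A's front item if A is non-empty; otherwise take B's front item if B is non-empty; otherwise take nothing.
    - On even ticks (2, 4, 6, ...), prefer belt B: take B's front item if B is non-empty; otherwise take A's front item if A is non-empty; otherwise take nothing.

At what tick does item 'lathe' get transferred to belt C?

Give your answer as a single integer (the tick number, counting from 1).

Answer: 4

Derivation:
Tick 1: prefer A, take apple from A; A=[quill,mast] B=[wedge,lathe] C=[apple]
Tick 2: prefer B, take wedge from B; A=[quill,mast] B=[lathe] C=[apple,wedge]
Tick 3: prefer A, take quill from A; A=[mast] B=[lathe] C=[apple,wedge,quill]
Tick 4: prefer B, take lathe from B; A=[mast] B=[-] C=[apple,wedge,quill,lathe]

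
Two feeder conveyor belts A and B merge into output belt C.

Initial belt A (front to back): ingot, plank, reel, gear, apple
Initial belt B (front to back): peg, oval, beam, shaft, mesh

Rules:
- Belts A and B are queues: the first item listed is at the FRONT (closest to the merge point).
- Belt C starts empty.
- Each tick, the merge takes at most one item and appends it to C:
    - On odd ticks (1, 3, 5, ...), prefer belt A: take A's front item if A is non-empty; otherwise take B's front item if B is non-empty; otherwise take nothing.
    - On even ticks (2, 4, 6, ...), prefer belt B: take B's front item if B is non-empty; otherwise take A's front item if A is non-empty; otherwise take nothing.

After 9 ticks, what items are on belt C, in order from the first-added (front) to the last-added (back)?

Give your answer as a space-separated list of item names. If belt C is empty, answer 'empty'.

Tick 1: prefer A, take ingot from A; A=[plank,reel,gear,apple] B=[peg,oval,beam,shaft,mesh] C=[ingot]
Tick 2: prefer B, take peg from B; A=[plank,reel,gear,apple] B=[oval,beam,shaft,mesh] C=[ingot,peg]
Tick 3: prefer A, take plank from A; A=[reel,gear,apple] B=[oval,beam,shaft,mesh] C=[ingot,peg,plank]
Tick 4: prefer B, take oval from B; A=[reel,gear,apple] B=[beam,shaft,mesh] C=[ingot,peg,plank,oval]
Tick 5: prefer A, take reel from A; A=[gear,apple] B=[beam,shaft,mesh] C=[ingot,peg,plank,oval,reel]
Tick 6: prefer B, take beam from B; A=[gear,apple] B=[shaft,mesh] C=[ingot,peg,plank,oval,reel,beam]
Tick 7: prefer A, take gear from A; A=[apple] B=[shaft,mesh] C=[ingot,peg,plank,oval,reel,beam,gear]
Tick 8: prefer B, take shaft from B; A=[apple] B=[mesh] C=[ingot,peg,plank,oval,reel,beam,gear,shaft]
Tick 9: prefer A, take apple from A; A=[-] B=[mesh] C=[ingot,peg,plank,oval,reel,beam,gear,shaft,apple]

Answer: ingot peg plank oval reel beam gear shaft apple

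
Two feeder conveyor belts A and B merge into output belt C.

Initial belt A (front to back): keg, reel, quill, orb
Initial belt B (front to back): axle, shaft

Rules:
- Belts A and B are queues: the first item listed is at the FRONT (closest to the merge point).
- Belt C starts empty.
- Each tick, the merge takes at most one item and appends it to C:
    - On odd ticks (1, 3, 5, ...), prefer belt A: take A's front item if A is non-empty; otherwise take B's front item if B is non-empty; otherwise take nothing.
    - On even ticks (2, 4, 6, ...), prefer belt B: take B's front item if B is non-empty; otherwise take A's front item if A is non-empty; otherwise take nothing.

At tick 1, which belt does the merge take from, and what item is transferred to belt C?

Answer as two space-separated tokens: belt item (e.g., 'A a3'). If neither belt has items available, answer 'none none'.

Answer: A keg

Derivation:
Tick 1: prefer A, take keg from A; A=[reel,quill,orb] B=[axle,shaft] C=[keg]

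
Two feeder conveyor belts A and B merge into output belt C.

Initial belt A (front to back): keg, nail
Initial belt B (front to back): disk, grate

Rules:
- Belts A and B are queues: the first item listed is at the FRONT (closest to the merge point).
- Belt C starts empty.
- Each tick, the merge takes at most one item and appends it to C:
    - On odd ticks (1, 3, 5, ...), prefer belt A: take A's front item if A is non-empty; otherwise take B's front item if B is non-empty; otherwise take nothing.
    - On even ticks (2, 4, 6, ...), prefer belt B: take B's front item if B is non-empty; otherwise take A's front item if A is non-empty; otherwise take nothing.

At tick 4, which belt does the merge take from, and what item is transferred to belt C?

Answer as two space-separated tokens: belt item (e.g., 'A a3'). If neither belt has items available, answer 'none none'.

Tick 1: prefer A, take keg from A; A=[nail] B=[disk,grate] C=[keg]
Tick 2: prefer B, take disk from B; A=[nail] B=[grate] C=[keg,disk]
Tick 3: prefer A, take nail from A; A=[-] B=[grate] C=[keg,disk,nail]
Tick 4: prefer B, take grate from B; A=[-] B=[-] C=[keg,disk,nail,grate]

Answer: B grate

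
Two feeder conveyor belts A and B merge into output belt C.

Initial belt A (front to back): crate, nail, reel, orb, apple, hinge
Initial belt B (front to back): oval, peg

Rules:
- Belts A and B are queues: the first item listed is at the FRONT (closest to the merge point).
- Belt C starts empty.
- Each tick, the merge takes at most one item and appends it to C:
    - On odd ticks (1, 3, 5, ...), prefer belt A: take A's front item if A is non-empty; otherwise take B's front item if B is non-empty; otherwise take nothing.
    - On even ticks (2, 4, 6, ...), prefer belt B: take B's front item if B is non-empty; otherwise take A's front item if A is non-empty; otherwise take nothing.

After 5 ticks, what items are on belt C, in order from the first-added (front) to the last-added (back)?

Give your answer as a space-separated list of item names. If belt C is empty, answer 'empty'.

Answer: crate oval nail peg reel

Derivation:
Tick 1: prefer A, take crate from A; A=[nail,reel,orb,apple,hinge] B=[oval,peg] C=[crate]
Tick 2: prefer B, take oval from B; A=[nail,reel,orb,apple,hinge] B=[peg] C=[crate,oval]
Tick 3: prefer A, take nail from A; A=[reel,orb,apple,hinge] B=[peg] C=[crate,oval,nail]
Tick 4: prefer B, take peg from B; A=[reel,orb,apple,hinge] B=[-] C=[crate,oval,nail,peg]
Tick 5: prefer A, take reel from A; A=[orb,apple,hinge] B=[-] C=[crate,oval,nail,peg,reel]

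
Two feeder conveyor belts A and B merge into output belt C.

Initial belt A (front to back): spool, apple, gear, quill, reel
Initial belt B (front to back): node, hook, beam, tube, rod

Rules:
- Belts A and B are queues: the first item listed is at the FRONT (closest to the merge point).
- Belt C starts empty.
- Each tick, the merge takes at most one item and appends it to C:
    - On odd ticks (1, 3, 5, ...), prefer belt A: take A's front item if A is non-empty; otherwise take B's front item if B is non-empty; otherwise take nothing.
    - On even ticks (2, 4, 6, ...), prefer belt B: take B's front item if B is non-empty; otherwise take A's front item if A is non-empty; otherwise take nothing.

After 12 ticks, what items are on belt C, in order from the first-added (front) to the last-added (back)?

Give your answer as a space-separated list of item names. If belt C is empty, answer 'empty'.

Answer: spool node apple hook gear beam quill tube reel rod

Derivation:
Tick 1: prefer A, take spool from A; A=[apple,gear,quill,reel] B=[node,hook,beam,tube,rod] C=[spool]
Tick 2: prefer B, take node from B; A=[apple,gear,quill,reel] B=[hook,beam,tube,rod] C=[spool,node]
Tick 3: prefer A, take apple from A; A=[gear,quill,reel] B=[hook,beam,tube,rod] C=[spool,node,apple]
Tick 4: prefer B, take hook from B; A=[gear,quill,reel] B=[beam,tube,rod] C=[spool,node,apple,hook]
Tick 5: prefer A, take gear from A; A=[quill,reel] B=[beam,tube,rod] C=[spool,node,apple,hook,gear]
Tick 6: prefer B, take beam from B; A=[quill,reel] B=[tube,rod] C=[spool,node,apple,hook,gear,beam]
Tick 7: prefer A, take quill from A; A=[reel] B=[tube,rod] C=[spool,node,apple,hook,gear,beam,quill]
Tick 8: prefer B, take tube from B; A=[reel] B=[rod] C=[spool,node,apple,hook,gear,beam,quill,tube]
Tick 9: prefer A, take reel from A; A=[-] B=[rod] C=[spool,node,apple,hook,gear,beam,quill,tube,reel]
Tick 10: prefer B, take rod from B; A=[-] B=[-] C=[spool,node,apple,hook,gear,beam,quill,tube,reel,rod]
Tick 11: prefer A, both empty, nothing taken; A=[-] B=[-] C=[spool,node,apple,hook,gear,beam,quill,tube,reel,rod]
Tick 12: prefer B, both empty, nothing taken; A=[-] B=[-] C=[spool,node,apple,hook,gear,beam,quill,tube,reel,rod]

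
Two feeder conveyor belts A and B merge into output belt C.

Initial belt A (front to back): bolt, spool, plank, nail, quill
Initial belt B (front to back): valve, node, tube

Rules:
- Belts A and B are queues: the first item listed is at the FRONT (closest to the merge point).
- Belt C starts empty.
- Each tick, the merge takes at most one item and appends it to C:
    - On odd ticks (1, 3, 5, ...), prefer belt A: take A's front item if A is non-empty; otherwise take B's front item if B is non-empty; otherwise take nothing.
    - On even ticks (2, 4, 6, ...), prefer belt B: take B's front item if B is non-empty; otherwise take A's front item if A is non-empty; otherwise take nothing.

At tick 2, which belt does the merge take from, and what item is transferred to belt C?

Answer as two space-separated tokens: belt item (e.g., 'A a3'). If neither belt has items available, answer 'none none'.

Answer: B valve

Derivation:
Tick 1: prefer A, take bolt from A; A=[spool,plank,nail,quill] B=[valve,node,tube] C=[bolt]
Tick 2: prefer B, take valve from B; A=[spool,plank,nail,quill] B=[node,tube] C=[bolt,valve]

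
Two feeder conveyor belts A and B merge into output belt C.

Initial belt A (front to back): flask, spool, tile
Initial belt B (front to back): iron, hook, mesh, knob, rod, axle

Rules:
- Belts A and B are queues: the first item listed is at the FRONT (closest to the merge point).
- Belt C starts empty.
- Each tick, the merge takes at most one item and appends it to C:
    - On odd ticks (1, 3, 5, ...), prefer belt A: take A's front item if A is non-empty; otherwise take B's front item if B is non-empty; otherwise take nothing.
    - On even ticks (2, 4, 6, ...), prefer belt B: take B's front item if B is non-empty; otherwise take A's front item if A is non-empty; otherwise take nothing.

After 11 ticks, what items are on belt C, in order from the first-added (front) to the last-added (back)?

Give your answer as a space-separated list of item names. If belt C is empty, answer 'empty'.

Tick 1: prefer A, take flask from A; A=[spool,tile] B=[iron,hook,mesh,knob,rod,axle] C=[flask]
Tick 2: prefer B, take iron from B; A=[spool,tile] B=[hook,mesh,knob,rod,axle] C=[flask,iron]
Tick 3: prefer A, take spool from A; A=[tile] B=[hook,mesh,knob,rod,axle] C=[flask,iron,spool]
Tick 4: prefer B, take hook from B; A=[tile] B=[mesh,knob,rod,axle] C=[flask,iron,spool,hook]
Tick 5: prefer A, take tile from A; A=[-] B=[mesh,knob,rod,axle] C=[flask,iron,spool,hook,tile]
Tick 6: prefer B, take mesh from B; A=[-] B=[knob,rod,axle] C=[flask,iron,spool,hook,tile,mesh]
Tick 7: prefer A, take knob from B; A=[-] B=[rod,axle] C=[flask,iron,spool,hook,tile,mesh,knob]
Tick 8: prefer B, take rod from B; A=[-] B=[axle] C=[flask,iron,spool,hook,tile,mesh,knob,rod]
Tick 9: prefer A, take axle from B; A=[-] B=[-] C=[flask,iron,spool,hook,tile,mesh,knob,rod,axle]
Tick 10: prefer B, both empty, nothing taken; A=[-] B=[-] C=[flask,iron,spool,hook,tile,mesh,knob,rod,axle]
Tick 11: prefer A, both empty, nothing taken; A=[-] B=[-] C=[flask,iron,spool,hook,tile,mesh,knob,rod,axle]

Answer: flask iron spool hook tile mesh knob rod axle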